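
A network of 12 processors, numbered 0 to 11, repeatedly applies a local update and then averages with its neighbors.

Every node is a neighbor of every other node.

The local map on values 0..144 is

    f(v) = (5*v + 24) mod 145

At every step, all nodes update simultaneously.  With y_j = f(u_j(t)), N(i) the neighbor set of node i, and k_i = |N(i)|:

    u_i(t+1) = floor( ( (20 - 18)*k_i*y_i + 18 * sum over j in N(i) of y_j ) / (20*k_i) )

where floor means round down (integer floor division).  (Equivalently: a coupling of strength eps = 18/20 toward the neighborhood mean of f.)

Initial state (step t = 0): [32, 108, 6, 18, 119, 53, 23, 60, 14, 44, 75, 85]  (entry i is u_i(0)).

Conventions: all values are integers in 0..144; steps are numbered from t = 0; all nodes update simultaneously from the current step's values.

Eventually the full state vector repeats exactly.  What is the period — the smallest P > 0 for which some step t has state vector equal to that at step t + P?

Simulating step by step:
t=0: [32, 108, 6, 18, 119, 53, 23, 60, 14, 44, 75, 85]
t=1: [83, 84, 83, 84, 83, 85, 85, 83, 84, 84, 84, 82]
t=2: [19, 19, 19, 19, 19, 19, 19, 19, 19, 19, 19, 21]
t=3: [119, 119, 119, 119, 119, 119, 119, 119, 119, 119, 119, 120]
t=4: [39, 39, 39, 39, 39, 39, 39, 39, 39, 39, 39, 39]
t=5: [74, 74, 74, 74, 74, 74, 74, 74, 74, 74, 74, 74]
t=6: [104, 104, 104, 104, 104, 104, 104, 104, 104, 104, 104, 104]
t=7: [109, 109, 109, 109, 109, 109, 109, 109, 109, 109, 109, 109]
t=8: [134, 134, 134, 134, 134, 134, 134, 134, 134, 134, 134, 134]
t=9: [114, 114, 114, 114, 114, 114, 114, 114, 114, 114, 114, 114]
t=10: [14, 14, 14, 14, 14, 14, 14, 14, 14, 14, 14, 14]
t=11: [94, 94, 94, 94, 94, 94, 94, 94, 94, 94, 94, 94]
t=12: [59, 59, 59, 59, 59, 59, 59, 59, 59, 59, 59, 59]
t=13: [29, 29, 29, 29, 29, 29, 29, 29, 29, 29, 29, 29]
t=14: [24, 24, 24, 24, 24, 24, 24, 24, 24, 24, 24, 24]
t=15: [144, 144, 144, 144, 144, 144, 144, 144, 144, 144, 144, 144]
t=16: [19, 19, 19, 19, 19, 19, 19, 19, 19, 19, 19, 19]
t=17: [119, 119, 119, 119, 119, 119, 119, 119, 119, 119, 119, 119]
t=18: [39, 39, 39, 39, 39, 39, 39, 39, 39, 39, 39, 39]

Answer: 14
Key observation: The state at step 4, [39, 39, 39, 39, 39, 39, 39, 39, 39, 39, 39, 39], reappears at step 18 — and no state repeats earlier — so the cycle the system enters has period 14.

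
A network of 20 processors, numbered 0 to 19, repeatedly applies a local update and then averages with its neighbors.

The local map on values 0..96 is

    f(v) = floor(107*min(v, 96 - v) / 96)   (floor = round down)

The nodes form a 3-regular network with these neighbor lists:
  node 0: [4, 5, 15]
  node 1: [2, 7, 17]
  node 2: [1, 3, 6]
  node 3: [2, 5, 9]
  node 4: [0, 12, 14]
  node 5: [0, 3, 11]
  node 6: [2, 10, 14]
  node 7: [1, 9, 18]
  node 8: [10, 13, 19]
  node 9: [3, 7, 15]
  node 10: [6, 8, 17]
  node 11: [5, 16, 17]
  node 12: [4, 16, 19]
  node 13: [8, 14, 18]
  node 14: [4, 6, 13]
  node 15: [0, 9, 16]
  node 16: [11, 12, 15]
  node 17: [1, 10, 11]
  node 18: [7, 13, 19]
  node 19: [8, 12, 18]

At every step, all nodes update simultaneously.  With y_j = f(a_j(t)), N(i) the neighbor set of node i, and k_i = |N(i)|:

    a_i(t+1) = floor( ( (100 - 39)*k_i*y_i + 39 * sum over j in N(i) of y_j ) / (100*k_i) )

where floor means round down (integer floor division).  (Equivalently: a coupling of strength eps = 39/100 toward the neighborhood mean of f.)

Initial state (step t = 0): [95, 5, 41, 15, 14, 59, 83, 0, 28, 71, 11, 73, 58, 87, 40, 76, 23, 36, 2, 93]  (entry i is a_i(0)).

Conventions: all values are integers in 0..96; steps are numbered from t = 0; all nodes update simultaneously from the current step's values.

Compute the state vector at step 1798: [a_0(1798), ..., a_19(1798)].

Simulating step by step:
t=0: [95, 5, 41, 15, 14, 59, 83, 0, 28, 71, 11, 73, 58, 87, 40, 76, 23, 36, 2, 93]
t=1: [10, 14, 32, 24, 20, 30, 21, 4, 22, 21, 18, 29, 31, 16, 31, 20, 26, 29, 2, 11]
t=2: [16, 18, 29, 27, 23, 29, 25, 7, 21, 20, 22, 31, 28, 18, 28, 21, 28, 28, 5, 15]
t=3: [20, 21, 29, 29, 25, 30, 27, 10, 21, 21, 25, 32, 28, 19, 28, 23, 30, 29, 8, 17]
t=4: [24, 23, 30, 30, 27, 31, 30, 13, 22, 22, 27, 34, 29, 20, 29, 25, 31, 30, 11, 19]
t=5: [27, 25, 31, 31, 30, 33, 32, 16, 24, 24, 30, 35, 30, 22, 30, 27, 33, 32, 14, 21]
t=6: [31, 27, 33, 33, 32, 35, 34, 19, 26, 26, 32, 37, 32, 24, 32, 30, 35, 34, 17, 23]
t=7: [34, 30, 35, 35, 34, 38, 36, 22, 28, 28, 34, 39, 34, 26, 34, 33, 37, 36, 20, 25]
t=8: [37, 33, 38, 38, 37, 41, 39, 25, 30, 31, 37, 42, 36, 28, 36, 36, 40, 39, 23, 28]
t=9: [41, 36, 41, 41, 40, 44, 42, 28, 33, 34, 40, 45, 39, 31, 39, 39, 43, 42, 26, 31]
t=10: [45, 40, 44, 44, 43, 48, 45, 32, 36, 38, 43, 48, 42, 34, 42, 43, 46, 45, 29, 34]
t=11: [49, 44, 48, 48, 47, 52, 48, 36, 40, 42, 46, 52, 45, 37, 45, 47, 50, 49, 33, 37]
t=12: [51, 48, 52, 51, 51, 49, 52, 41, 44, 46, 50, 49, 49, 41, 49, 51, 50, 51, 37, 41]
t=13: [50, 51, 49, 50, 50, 51, 49, 46, 48, 49, 50, 51, 50, 45, 50, 50, 51, 50, 42, 45]
t=14: [50, 50, 51, 51, 51, 50, 51, 50, 51, 51, 51, 50, 50, 50, 51, 51, 50, 50, 47, 50]
t=15: [50, 50, 50, 50, 50, 50, 50, 51, 50, 50, 50, 51, 50, 50, 50, 50, 50, 50, 51, 51]
t=16: [51, 50, 51, 51, 51, 50, 51, 50, 50, 50, 51, 50, 50, 50, 51, 51, 50, 50, 50, 50]
t=17: [50, 50, 50, 50, 50, 50, 50, 51, 50, 50, 50, 51, 50, 50, 50, 50, 50, 50, 51, 51]

Answer: [51, 50, 51, 51, 51, 50, 51, 50, 50, 50, 51, 50, 50, 50, 51, 51, 50, 50, 50, 50]
Key observation: The state at step 15, [50, 50, 50, 50, 50, 50, 50, 51, 50, 50, 50, 51, 50, 50, 50, 50, 50, 50, 51, 51], reappears at step 17: the system is in a cycle of period 2 from step 15 on.  Therefore the state at step 1798 equals the state at step 15 + ((1798 - 15) mod 2) = 16, which is [51, 50, 51, 51, 51, 50, 51, 50, 50, 50, 51, 50, 50, 50, 51, 51, 50, 50, 50, 50].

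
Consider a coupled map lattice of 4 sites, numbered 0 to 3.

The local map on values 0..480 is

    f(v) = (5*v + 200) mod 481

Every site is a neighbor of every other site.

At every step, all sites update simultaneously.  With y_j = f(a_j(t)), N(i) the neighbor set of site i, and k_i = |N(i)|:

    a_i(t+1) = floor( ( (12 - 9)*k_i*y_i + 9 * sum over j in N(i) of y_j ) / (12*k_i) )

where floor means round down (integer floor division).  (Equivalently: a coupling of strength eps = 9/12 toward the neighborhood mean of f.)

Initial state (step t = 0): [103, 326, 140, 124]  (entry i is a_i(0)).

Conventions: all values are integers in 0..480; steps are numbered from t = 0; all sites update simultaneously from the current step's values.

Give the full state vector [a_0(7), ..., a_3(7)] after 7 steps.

Simulating step by step:
t=0: [103, 326, 140, 124]
t=1: [344, 344, 344, 344]
t=2: [477, 477, 477, 477]
t=3: [180, 180, 180, 180]
t=4: [138, 138, 138, 138]
t=5: [409, 409, 409, 409]
t=6: [321, 321, 321, 321]
t=7: [362, 362, 362, 362]

Answer: [362, 362, 362, 362]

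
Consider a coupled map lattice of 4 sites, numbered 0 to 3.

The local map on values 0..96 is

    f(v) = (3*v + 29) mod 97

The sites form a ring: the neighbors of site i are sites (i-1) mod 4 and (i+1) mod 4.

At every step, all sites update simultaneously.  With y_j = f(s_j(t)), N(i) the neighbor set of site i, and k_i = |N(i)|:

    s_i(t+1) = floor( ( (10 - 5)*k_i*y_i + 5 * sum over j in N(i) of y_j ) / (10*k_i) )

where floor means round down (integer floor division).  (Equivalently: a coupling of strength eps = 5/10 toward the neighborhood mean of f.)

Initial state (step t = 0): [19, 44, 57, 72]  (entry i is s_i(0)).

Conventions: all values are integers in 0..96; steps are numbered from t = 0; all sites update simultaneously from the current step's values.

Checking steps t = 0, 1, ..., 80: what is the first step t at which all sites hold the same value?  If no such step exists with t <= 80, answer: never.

Answer: 34
Key observation: Synchronization is absorbing here: once all sites are equal they stay equal, and step 34 is the first all-equal step.

Derivation:
t=0: [19, 44, 57, 72]  (not all equal)
t=1: [71, 55, 31, 48]  (not all equal)
t=2: [43, 18, 31, 56]  (not all equal)
t=3: [52, 63, 34, 23]  (not all equal)
t=4: [50, 42, 23, 31]  (not all equal)
t=5: [61, 49, 21, 33]  (not all equal)
t=6: [36, 67, 73, 43]  (not all equal)
t=7: [44, 41, 51, 54]  (not all equal)
t=8: [69, 64, 79, 84]  (not all equal)
t=9: [49, 42, 64, 72]  (not all equal)
t=10: [66, 55, 40, 52]  (not all equal)
t=11: [38, 21, 48, 65]  (not all equal)
t=12: [53, 76, 68, 45]  (not all equal)
t=13: [78, 64, 52, 66]  (not all equal)
t=14: [49, 52, 59, 55]  (not all equal)
t=15: [61, 66, 28, 22]  (not all equal)
t=16: [41, 25, 40, 56]  (not all equal)
t=17: [30, 30, 28, 28]  (not all equal)
t=18: [20, 20, 17, 17]  (not all equal)
t=19: [86, 86, 82, 82]  (not all equal)
t=20: [90, 90, 84, 84]  (not all equal)
t=21: [27, 27, 67, 67]  (not all equal)
t=22: [18, 18, 30, 30]  (not all equal)
t=23: [67, 67, 37, 37]  (not all equal)
t=24: [37, 37, 41, 41]  (not all equal)
t=25: [46, 46, 52, 52]  (not all equal)
t=26: [74, 74, 83, 83]  (not all equal)
t=27: [63, 63, 77, 77]  (not all equal)
t=28: [34, 34, 55, 55]  (not all equal)
t=29: [25, 25, 8, 8]  (not all equal)
t=30: [18, 18, 41, 41]  (not all equal)
t=31: [76, 76, 62, 62]  (not all equal)
t=32: [52, 52, 31, 31]  (not all equal)
t=33: [72, 72, 40, 40]  (not all equal)
t=34: [51, 51, 51, 51]  (all equal)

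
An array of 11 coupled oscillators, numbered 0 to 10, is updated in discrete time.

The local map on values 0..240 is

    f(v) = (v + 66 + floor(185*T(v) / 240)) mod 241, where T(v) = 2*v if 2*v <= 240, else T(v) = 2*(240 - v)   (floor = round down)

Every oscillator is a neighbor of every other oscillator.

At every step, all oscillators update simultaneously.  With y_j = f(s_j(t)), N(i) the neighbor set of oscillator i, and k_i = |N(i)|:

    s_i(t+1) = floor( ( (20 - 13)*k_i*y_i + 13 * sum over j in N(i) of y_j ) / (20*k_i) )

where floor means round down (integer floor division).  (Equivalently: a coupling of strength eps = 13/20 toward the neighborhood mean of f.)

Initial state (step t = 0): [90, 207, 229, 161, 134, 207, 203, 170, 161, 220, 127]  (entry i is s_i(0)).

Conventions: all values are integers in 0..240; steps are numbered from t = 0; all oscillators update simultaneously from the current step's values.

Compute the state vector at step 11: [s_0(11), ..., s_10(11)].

Answer: [126, 126, 126, 126, 126, 126, 126, 126, 126, 126, 126]

Derivation:
t=0: [90, 207, 229, 161, 134, 207, 203, 170, 161, 220, 127]
t=1: [80, 89, 85, 96, 100, 89, 89, 94, 96, 87, 101]
t=2: [48, 55, 52, 60, 63, 55, 55, 58, 60, 53, 63]
t=3: [203, 208, 206, 211, 214, 208, 208, 210, 211, 206, 214]
t=4: [82, 81, 81, 81, 80, 81, 81, 81, 81, 81, 80]
t=5: [30, 29, 29, 29, 29, 29, 29, 29, 29, 29, 29]
t=6: [140, 139, 139, 139, 139, 139, 139, 139, 139, 139, 139]
t=7: [119, 119, 119, 119, 119, 119, 119, 119, 119, 119, 119]
t=8: [127, 127, 127, 127, 127, 127, 127, 127, 127, 127, 127]
t=9: [126, 126, 126, 126, 126, 126, 126, 126, 126, 126, 126]
t=10: [126, 126, 126, 126, 126, 126, 126, 126, 126, 126, 126]
t=11: [126, 126, 126, 126, 126, 126, 126, 126, 126, 126, 126]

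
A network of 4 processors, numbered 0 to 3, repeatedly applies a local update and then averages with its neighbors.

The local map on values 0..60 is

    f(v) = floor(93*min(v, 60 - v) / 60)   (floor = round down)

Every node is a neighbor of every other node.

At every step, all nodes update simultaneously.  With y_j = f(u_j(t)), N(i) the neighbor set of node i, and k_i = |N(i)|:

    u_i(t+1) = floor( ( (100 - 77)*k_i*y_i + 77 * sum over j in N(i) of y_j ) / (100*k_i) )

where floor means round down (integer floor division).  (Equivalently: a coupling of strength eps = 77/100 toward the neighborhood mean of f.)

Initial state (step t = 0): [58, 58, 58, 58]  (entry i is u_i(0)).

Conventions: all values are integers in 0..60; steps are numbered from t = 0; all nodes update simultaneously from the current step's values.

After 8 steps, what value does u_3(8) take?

Simulating step by step:
t=0: [58, 58, 58, 58]
t=1: [3, 3, 3, 3]
t=2: [4, 4, 4, 4]
t=3: [6, 6, 6, 6]
t=4: [9, 9, 9, 9]
t=5: [13, 13, 13, 13]
t=6: [20, 20, 20, 20]
t=7: [31, 31, 31, 31]
t=8: [44, 44, 44, 44]

Answer: u_3(8) = 44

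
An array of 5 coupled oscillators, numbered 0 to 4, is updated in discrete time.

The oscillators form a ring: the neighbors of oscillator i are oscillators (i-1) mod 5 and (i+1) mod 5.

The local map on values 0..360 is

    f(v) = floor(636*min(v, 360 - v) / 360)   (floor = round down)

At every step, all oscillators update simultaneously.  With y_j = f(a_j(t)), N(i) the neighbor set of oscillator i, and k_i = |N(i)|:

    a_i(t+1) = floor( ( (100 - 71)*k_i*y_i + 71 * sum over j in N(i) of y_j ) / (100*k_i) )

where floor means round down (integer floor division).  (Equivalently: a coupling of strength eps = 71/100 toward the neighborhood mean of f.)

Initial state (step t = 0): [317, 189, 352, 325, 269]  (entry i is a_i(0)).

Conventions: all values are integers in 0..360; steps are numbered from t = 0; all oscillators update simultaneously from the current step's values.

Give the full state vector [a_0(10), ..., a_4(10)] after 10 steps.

Answer: [198, 197, 190, 187, 193]

Derivation:
t=0: [317, 189, 352, 325, 269]
t=1: [185, 119, 132, 79, 94]
t=2: [223, 253, 191, 181, 207]
t=3: [233, 246, 265, 293, 276]
t=4: [188, 197, 161, 146, 164]
t=5: [292, 291, 275, 277, 282]
t=6: [126, 130, 138, 144, 134]
t=7: [229, 231, 241, 243, 237]
t=8: [224, 222, 214, 211, 218]
t=9: [244, 246, 254, 256, 251]
t=10: [198, 197, 190, 187, 193]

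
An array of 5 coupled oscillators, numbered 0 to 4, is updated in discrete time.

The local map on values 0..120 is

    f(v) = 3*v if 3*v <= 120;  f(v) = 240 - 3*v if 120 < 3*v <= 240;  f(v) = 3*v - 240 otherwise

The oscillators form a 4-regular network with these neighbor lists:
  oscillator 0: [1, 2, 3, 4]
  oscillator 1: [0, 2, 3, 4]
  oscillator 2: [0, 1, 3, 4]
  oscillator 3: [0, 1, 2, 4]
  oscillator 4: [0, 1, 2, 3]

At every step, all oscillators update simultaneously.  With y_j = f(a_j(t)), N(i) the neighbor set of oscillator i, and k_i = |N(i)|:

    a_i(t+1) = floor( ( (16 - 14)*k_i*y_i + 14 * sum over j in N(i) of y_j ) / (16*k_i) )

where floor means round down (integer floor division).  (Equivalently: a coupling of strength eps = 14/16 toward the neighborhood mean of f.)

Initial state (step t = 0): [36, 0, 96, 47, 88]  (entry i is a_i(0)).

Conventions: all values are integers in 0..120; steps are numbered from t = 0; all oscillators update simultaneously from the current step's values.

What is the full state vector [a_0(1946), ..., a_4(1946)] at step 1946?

Simulating step by step:
t=0: [36, 0, 96, 47, 88]
t=1: [50, 61, 56, 51, 58]
t=2: [72, 76, 74, 73, 75]
t=3: [17, 18, 18, 17, 18]
t=4: [52, 52, 52, 52, 52]
t=5: [84, 84, 84, 84, 84]
t=6: [12, 12, 12, 12, 12]
t=7: [36, 36, 36, 36, 36]
t=8: [108, 108, 108, 108, 108]
t=9: [84, 84, 84, 84, 84]

Answer: [12, 12, 12, 12, 12]
Key observation: The state at step 5, [84, 84, 84, 84, 84], reappears at step 9: the system is in a cycle of period 4 from step 5 on.  Therefore the state at step 1946 equals the state at step 5 + ((1946 - 5) mod 4) = 6, which is [12, 12, 12, 12, 12].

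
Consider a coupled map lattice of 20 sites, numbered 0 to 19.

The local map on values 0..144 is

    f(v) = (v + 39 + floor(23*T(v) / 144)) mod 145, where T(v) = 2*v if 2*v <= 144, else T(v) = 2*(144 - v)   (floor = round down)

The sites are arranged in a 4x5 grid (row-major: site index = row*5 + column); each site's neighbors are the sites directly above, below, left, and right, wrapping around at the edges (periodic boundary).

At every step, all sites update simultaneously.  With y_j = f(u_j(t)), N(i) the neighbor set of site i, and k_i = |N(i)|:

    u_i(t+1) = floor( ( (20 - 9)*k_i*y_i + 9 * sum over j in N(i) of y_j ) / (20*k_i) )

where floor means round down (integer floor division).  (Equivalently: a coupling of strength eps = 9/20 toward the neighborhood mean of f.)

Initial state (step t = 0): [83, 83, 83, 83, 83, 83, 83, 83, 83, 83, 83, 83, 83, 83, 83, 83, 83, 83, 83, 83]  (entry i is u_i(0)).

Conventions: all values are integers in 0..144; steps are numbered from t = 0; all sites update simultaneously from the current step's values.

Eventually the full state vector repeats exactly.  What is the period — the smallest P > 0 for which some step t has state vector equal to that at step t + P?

Answer: 3
Key observation: The state at step 16, [1, 1, 1, 1, 1, 1, 1, 1, 1, 1, 1, 1, 1, 1, 1, 1, 1, 1, 1, 1], reappears at step 19 — and no state repeats earlier — so the cycle the system enters has period 3.

Derivation:
t=0: [83, 83, 83, 83, 83, 83, 83, 83, 83, 83, 83, 83, 83, 83, 83, 83, 83, 83, 83, 83]
t=1: [141, 141, 141, 141, 141, 141, 141, 141, 141, 141, 141, 141, 141, 141, 141, 141, 141, 141, 141, 141]
t=2: [35, 35, 35, 35, 35, 35, 35, 35, 35, 35, 35, 35, 35, 35, 35, 35, 35, 35, 35, 35]
t=3: [85, 85, 85, 85, 85, 85, 85, 85, 85, 85, 85, 85, 85, 85, 85, 85, 85, 85, 85, 85]
t=4: [142, 142, 142, 142, 142, 142, 142, 142, 142, 142, 142, 142, 142, 142, 142, 142, 142, 142, 142, 142]
t=5: [36, 36, 36, 36, 36, 36, 36, 36, 36, 36, 36, 36, 36, 36, 36, 36, 36, 36, 36, 36]
t=6: [86, 86, 86, 86, 86, 86, 86, 86, 86, 86, 86, 86, 86, 86, 86, 86, 86, 86, 86, 86]
t=7: [143, 143, 143, 143, 143, 143, 143, 143, 143, 143, 143, 143, 143, 143, 143, 143, 143, 143, 143, 143]
t=8: [37, 37, 37, 37, 37, 37, 37, 37, 37, 37, 37, 37, 37, 37, 37, 37, 37, 37, 37, 37]
t=9: [87, 87, 87, 87, 87, 87, 87, 87, 87, 87, 87, 87, 87, 87, 87, 87, 87, 87, 87, 87]
t=10: [144, 144, 144, 144, 144, 144, 144, 144, 144, 144, 144, 144, 144, 144, 144, 144, 144, 144, 144, 144]
t=11: [38, 38, 38, 38, 38, 38, 38, 38, 38, 38, 38, 38, 38, 38, 38, 38, 38, 38, 38, 38]
t=12: [89, 89, 89, 89, 89, 89, 89, 89, 89, 89, 89, 89, 89, 89, 89, 89, 89, 89, 89, 89]
t=13: [0, 0, 0, 0, 0, 0, 0, 0, 0, 0, 0, 0, 0, 0, 0, 0, 0, 0, 0, 0]
t=14: [39, 39, 39, 39, 39, 39, 39, 39, 39, 39, 39, 39, 39, 39, 39, 39, 39, 39, 39, 39]
t=15: [90, 90, 90, 90, 90, 90, 90, 90, 90, 90, 90, 90, 90, 90, 90, 90, 90, 90, 90, 90]
t=16: [1, 1, 1, 1, 1, 1, 1, 1, 1, 1, 1, 1, 1, 1, 1, 1, 1, 1, 1, 1]
t=17: [40, 40, 40, 40, 40, 40, 40, 40, 40, 40, 40, 40, 40, 40, 40, 40, 40, 40, 40, 40]
t=18: [91, 91, 91, 91, 91, 91, 91, 91, 91, 91, 91, 91, 91, 91, 91, 91, 91, 91, 91, 91]
t=19: [1, 1, 1, 1, 1, 1, 1, 1, 1, 1, 1, 1, 1, 1, 1, 1, 1, 1, 1, 1]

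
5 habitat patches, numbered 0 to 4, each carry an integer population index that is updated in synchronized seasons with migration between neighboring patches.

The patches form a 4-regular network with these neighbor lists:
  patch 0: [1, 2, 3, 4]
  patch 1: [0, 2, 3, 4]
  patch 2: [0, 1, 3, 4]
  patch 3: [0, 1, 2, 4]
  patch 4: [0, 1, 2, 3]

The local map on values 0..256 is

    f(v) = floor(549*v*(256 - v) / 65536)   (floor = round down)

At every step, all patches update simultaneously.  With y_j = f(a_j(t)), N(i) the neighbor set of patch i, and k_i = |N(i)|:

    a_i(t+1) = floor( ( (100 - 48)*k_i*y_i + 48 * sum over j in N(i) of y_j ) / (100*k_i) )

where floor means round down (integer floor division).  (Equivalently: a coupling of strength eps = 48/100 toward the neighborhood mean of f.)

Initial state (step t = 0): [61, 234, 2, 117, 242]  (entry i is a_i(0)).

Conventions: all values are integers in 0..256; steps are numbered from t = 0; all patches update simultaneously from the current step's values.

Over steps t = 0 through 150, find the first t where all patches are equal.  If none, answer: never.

Simulating step by step:
t=0: [61, 234, 2, 117, 242]  (not all equal)
t=1: [76, 54, 38, 91, 48]  (not all equal)
t=2: [103, 94, 85, 107, 91]  (not all equal)
t=3: [129, 127, 124, 129, 126]  (not all equal)
t=4: [137, 137, 137, 137, 137]  (all equal)

Answer: 4
Key observation: Synchronization is absorbing here: once all patches are equal they stay equal, and step 4 is the first all-equal step.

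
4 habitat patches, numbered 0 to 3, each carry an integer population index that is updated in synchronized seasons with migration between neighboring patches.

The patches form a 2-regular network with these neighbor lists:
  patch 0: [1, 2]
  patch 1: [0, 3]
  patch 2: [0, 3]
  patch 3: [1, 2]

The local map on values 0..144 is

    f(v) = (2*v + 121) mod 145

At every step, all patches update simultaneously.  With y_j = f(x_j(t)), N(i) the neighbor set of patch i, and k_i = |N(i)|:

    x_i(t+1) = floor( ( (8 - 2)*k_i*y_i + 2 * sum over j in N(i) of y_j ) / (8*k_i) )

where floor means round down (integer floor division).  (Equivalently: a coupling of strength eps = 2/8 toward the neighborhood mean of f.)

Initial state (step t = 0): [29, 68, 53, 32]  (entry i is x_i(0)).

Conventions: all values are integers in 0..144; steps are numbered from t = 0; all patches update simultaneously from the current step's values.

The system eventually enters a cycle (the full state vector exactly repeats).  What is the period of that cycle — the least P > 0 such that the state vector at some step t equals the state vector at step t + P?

Answer: 9
Key observation: The state at step 53, [36, 66, 66, 36], reappears at step 62 — and no state repeats earlier — so the cycle the system enters has period 9.

Derivation:
t=0: [29, 68, 53, 32]
t=1: [49, 93, 70, 54]
t=2: [72, 32, 106, 79]
t=3: [100, 61, 64, 110]
t=4: [48, 83, 88, 63]
t=5: [72, 128, 27, 95]
t=6: [104, 82, 40, 30]
t=7: [53, 114, 51, 51]
t=8: [78, 64, 78, 75]
t=9: [128, 110, 131, 124]
t=10: [83, 59, 90, 77]
t=11: [119, 104, 42, 110]
t=12: [64, 44, 60, 50]
t=13: [98, 70, 94, 77]
t=14: [37, 106, 33, 114]
t=15: [48, 45, 45, 54]
t=16: [70, 69, 69, 79]
t=17: [115, 116, 116, 129]
t=18: [61, 66, 66, 82]
t=19: [100, 110, 110, 132]
t=20: [36, 54, 54, 84]
t=21: [57, 87, 87, 129]
t=22: [68, 26, 26, 68]
t=23: [91, 49, 49, 91]
t=24: [28, 58, 58, 28]
t=25: [47, 77, 77, 47]
t=26: [85, 115, 115, 85]
t=27: [16, 46, 46, 16]
t=28: [23, 53, 53, 23]
t=29: [37, 67, 67, 37]
t=30: [65, 95, 95, 65]
t=31: [84, 42, 42, 84]
t=32: [123, 81, 81, 123]
t=33: [92, 122, 122, 92]
t=34: [30, 60, 60, 30]
t=35: [51, 81, 81, 51]
t=36: [93, 123, 123, 93]
t=37: [32, 62, 62, 32]
t=38: [55, 85, 85, 55]
t=39: [64, 22, 22, 64]
t=40: [83, 41, 41, 83]
t=41: [121, 79, 79, 121]
t=42: [88, 118, 118, 88]
t=43: [22, 52, 52, 22]
t=44: [35, 65, 65, 35]
t=45: [61, 91, 91, 61]
t=46: [76, 34, 34, 76]
t=47: [107, 65, 65, 107]
t=48: [60, 90, 90, 60]
t=49: [74, 32, 32, 74]
t=50: [103, 61, 61, 103]
t=51: [52, 82, 82, 52]
t=52: [95, 125, 125, 95]
t=53: [36, 66, 66, 36]
t=54: [63, 93, 93, 63]
t=55: [80, 38, 38, 80]
t=56: [115, 73, 73, 115]
t=57: [76, 106, 106, 76]
t=58: [106, 64, 64, 106]
t=59: [58, 88, 88, 58]
t=60: [70, 28, 28, 70]
t=61: [95, 53, 53, 95]
t=62: [36, 66, 66, 36]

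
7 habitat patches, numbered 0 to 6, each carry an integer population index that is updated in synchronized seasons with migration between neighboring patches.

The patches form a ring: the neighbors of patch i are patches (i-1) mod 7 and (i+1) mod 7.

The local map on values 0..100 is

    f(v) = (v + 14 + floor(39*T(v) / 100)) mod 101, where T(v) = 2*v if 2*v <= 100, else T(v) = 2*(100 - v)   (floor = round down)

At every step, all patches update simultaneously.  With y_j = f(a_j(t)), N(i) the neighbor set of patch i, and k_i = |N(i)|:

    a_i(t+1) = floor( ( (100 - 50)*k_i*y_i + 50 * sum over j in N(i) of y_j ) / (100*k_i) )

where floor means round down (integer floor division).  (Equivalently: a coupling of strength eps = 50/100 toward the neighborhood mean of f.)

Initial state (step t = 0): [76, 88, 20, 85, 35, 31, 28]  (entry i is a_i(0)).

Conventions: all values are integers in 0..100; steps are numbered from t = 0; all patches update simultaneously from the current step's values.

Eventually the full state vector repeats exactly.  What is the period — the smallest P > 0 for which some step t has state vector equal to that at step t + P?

Answer: 23
Key observation: The state at step 39, [11, 11, 11, 11, 11, 11, 11], reappears at step 62 — and no state repeats earlier — so the cycle the system enters has period 23.

Derivation:
t=0: [76, 88, 20, 85, 35, 31, 28]
t=1: [21, 19, 29, 35, 57, 69, 50]
t=2: [37, 52, 63, 55, 22, 4, 15]
t=3: [50, 21, 3, 15, 32, 33, 45]
t=4: [37, 30, 32, 42, 63, 77, 65]
t=5: [57, 70, 73, 62, 25, 5, 24]
t=6: [17, 5, 6, 18, 35, 39, 34]
t=7: [46, 28, 29, 48, 70, 79, 68]
t=8: [64, 71, 73, 67, 29, 6, 28]
t=9: [19, 6, 6, 20, 39, 44, 38]
t=10: [49, 29, 30, 51, 76, 87, 75]
t=11: [18, 49, 50, 19, 6, 8, 6]
t=12: [29, 12, 12, 30, 30, 26, 30]
t=13: [58, 42, 43, 59, 65, 63, 64]
t=14: [24, 67, 67, 25, 4, 4, 4]
t=15: [34, 17, 18, 35, 30, 21, 29]
t=16: [64, 52, 53, 66, 65, 58, 63]
t=17: [4, 2, 2, 4, 4, 3, 4]
t=18: [20, 18, 18, 20, 20, 20, 20]
t=19: [48, 46, 46, 48, 49, 49, 49]
t=20: [73, 96, 96, 73, 24, 0, 24]
t=21: [20, 10, 10, 20, 33, 35, 33]
t=22: [50, 35, 35, 50, 67, 74, 67]
t=23: [21, 57, 57, 21, 4, 6, 4]
t=24: [31, 15, 15, 31, 29, 22, 29]
t=25: [60, 47, 47, 60, 63, 59, 63]
t=26: [27, 73, 73, 27, 3, 3, 3]
t=27: [37, 20, 20, 37, 29, 19, 29]
t=28: [68, 56, 56, 68, 64, 56, 64]
t=29: [4, 3, 3, 4, 4, 4, 4]
t=30: [20, 19, 19, 20, 21, 21, 21]
t=31: [49, 47, 47, 49, 50, 51, 50]
t=32: [24, 72, 72, 24, 1, 2, 1]
t=33: [33, 18, 18, 33, 25, 16, 25]
t=34: [62, 52, 52, 62, 57, 50, 57]
t=35: [3, 2, 2, 3, 3, 2, 3]
t=36: [18, 17, 17, 18, 18, 18, 18]
t=37: [45, 44, 44, 45, 46, 46, 46]
t=38: [93, 92, 92, 93, 94, 95, 94]
t=39: [11, 11, 11, 11, 11, 11, 11]
t=40: [33, 33, 33, 33, 33, 33, 33]
t=41: [72, 72, 72, 72, 72, 72, 72]
t=42: [6, 6, 6, 6, 6, 6, 6]
t=43: [24, 24, 24, 24, 24, 24, 24]
t=44: [56, 56, 56, 56, 56, 56, 56]
t=45: [3, 3, 3, 3, 3, 3, 3]
t=46: [19, 19, 19, 19, 19, 19, 19]
t=47: [47, 47, 47, 47, 47, 47, 47]
t=48: [97, 97, 97, 97, 97, 97, 97]
t=49: [12, 12, 12, 12, 12, 12, 12]
t=50: [35, 35, 35, 35, 35, 35, 35]
t=51: [76, 76, 76, 76, 76, 76, 76]
t=52: [7, 7, 7, 7, 7, 7, 7]
t=53: [26, 26, 26, 26, 26, 26, 26]
t=54: [60, 60, 60, 60, 60, 60, 60]
t=55: [4, 4, 4, 4, 4, 4, 4]
t=56: [21, 21, 21, 21, 21, 21, 21]
t=57: [51, 51, 51, 51, 51, 51, 51]
t=58: [2, 2, 2, 2, 2, 2, 2]
t=59: [17, 17, 17, 17, 17, 17, 17]
t=60: [44, 44, 44, 44, 44, 44, 44]
t=61: [92, 92, 92, 92, 92, 92, 92]
t=62: [11, 11, 11, 11, 11, 11, 11]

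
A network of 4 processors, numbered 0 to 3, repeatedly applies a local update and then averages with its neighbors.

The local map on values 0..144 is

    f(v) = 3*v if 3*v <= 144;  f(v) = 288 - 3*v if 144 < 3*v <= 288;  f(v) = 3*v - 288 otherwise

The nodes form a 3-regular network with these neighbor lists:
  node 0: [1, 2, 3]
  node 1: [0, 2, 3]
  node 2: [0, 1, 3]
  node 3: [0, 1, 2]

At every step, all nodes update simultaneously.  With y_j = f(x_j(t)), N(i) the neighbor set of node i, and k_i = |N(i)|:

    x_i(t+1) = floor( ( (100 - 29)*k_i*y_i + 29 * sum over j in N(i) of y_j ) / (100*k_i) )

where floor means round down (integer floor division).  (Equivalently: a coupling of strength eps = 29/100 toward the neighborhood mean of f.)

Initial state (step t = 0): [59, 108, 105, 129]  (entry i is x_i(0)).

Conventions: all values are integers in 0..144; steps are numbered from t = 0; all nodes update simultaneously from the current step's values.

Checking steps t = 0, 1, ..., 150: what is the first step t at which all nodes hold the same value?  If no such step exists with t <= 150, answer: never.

Answer: 23
Key observation: Synchronization is absorbing here: once all nodes are equal they stay equal, and step 23 is the first all-equal step.

Derivation:
t=0: [59, 108, 105, 129]  (not all equal)
t=1: [94, 48, 42, 87]  (not all equal)
t=2: [32, 117, 106, 45]  (not all equal)
t=3: [90, 69, 49, 114]  (not all equal)
t=4: [39, 78, 114, 61]  (not all equal)
t=5: [103, 65, 65, 96]  (not all equal)
t=6: [32, 77, 77, 20]  (not all equal)
t=7: [84, 61, 61, 62]  (not all equal)
t=8: [55, 98, 98, 96]  (not all equal)
t=9: [88, 16, 16, 13]  (not all equal)
t=10: [30, 44, 44, 39]  (not all equal)
t=11: [100, 126, 126, 117]  (not all equal)
t=12: [32, 79, 79, 63]  (not all equal)
t=13: [87, 59, 59, 89]  (not all equal)
t=14: [42, 94, 94, 38]  (not all equal)
t=15: [101, 28, 28, 94]  (not all equal)
t=16: [27, 69, 69, 21]  (not all equal)
t=17: [79, 79, 79, 68]  (not all equal)
t=18: [54, 54, 54, 74]  (not all equal)
t=19: [120, 120, 120, 83]  (not all equal)
t=20: [68, 68, 68, 48]  (not all equal)
t=21: [89, 89, 89, 126]  (not all equal)
t=22: [27, 27, 27, 69]  (not all equal)
t=23: [81, 81, 81, 81]  (all equal)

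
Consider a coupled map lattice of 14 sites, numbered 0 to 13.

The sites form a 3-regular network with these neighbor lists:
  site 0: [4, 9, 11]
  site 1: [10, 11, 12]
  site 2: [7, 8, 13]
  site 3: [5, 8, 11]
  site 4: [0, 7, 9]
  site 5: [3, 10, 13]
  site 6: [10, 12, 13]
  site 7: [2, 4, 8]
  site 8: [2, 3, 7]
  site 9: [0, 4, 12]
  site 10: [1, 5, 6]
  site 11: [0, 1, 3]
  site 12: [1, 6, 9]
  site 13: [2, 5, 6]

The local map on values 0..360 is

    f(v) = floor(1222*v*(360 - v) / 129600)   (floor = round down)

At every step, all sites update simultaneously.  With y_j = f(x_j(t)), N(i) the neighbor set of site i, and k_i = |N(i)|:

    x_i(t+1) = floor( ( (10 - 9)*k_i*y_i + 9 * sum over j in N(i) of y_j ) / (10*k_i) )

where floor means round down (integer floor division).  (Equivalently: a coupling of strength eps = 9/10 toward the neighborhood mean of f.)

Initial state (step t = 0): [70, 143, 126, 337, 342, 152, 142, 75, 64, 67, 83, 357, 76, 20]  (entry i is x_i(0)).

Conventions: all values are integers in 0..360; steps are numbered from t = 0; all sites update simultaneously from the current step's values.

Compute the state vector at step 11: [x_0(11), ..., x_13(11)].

Answer: [162, 164, 163, 162, 162, 164, 165, 162, 162, 163, 165, 162, 165, 165]

Derivation:
t=0: [70, 143, 126, 337, 342, 152, 142, 75, 64, 67, 83, 357, 76, 20]
t=1: [95, 157, 160, 153, 178, 135, 174, 174, 183, 154, 285, 167, 250, 266]
t=2: [295, 258, 283, 298, 282, 248, 239, 303, 301, 270, 287, 280, 297, 291]
t=3: [212, 200, 175, 209, 192, 194, 195, 189, 179, 191, 254, 201, 242, 240]
t=4: [302, 277, 294, 302, 301, 276, 268, 304, 302, 290, 297, 298, 299, 300]
t=5: [176, 177, 166, 183, 171, 174, 178, 170, 168, 170, 217, 181, 208, 206]
t=6: [304, 299, 302, 304, 304, 299, 297, 303, 304, 302, 303, 305, 304, 303]
t=7: [160, 161, 161, 162, 162, 162, 162, 161, 162, 160, 171, 163, 169, 169]
t=8: [301, 303, 302, 302, 301, 303, 303, 302, 302, 302, 302, 301, 301, 302]
t=9: [166, 165, 165, 164, 165, 164, 165, 165, 165, 166, 162, 164, 163, 163]
t=10: [303, 302, 302, 303, 303, 302, 302, 303, 303, 302, 302, 303, 302, 302]
t=11: [162, 164, 163, 162, 162, 164, 165, 162, 162, 163, 165, 162, 165, 165]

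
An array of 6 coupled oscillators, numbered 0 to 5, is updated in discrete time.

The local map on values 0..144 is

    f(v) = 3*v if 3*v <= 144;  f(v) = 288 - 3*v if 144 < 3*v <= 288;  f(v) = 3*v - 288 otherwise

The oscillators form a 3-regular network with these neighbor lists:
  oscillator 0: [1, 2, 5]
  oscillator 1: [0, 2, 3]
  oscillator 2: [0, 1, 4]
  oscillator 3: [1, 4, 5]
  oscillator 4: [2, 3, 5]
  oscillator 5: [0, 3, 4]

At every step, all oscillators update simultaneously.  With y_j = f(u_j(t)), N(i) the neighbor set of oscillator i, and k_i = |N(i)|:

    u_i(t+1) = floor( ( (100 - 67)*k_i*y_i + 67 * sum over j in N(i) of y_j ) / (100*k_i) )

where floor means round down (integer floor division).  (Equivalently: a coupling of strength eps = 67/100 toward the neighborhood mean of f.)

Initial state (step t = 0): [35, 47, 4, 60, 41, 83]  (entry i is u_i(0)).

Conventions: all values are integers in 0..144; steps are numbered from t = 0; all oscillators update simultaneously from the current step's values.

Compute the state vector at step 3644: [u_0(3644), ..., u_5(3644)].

Answer: [40, 39, 40, 106, 106, 107]
Key observation: The state at step 15, [92, 92, 91, 51, 51, 52], reappears at step 27: the system is in a cycle of period 12 from step 15 on.  Therefore the state at step 3644 equals the state at step 15 + ((3644 - 15) mod 12) = 20, which is [40, 39, 40, 106, 106, 107].

Derivation:
t=0: [35, 47, 4, 60, 41, 83]
t=1: [77, 96, 86, 103, 76, 87]
t=2: [31, 24, 36, 26, 37, 39]
t=3: [97, 86, 97, 92, 104, 101]
t=4: [11, 13, 13, 19, 14, 13]
t=5: [37, 41, 38, 45, 44, 42]
t=6: [117, 120, 119, 129, 127, 126]
t=7: [72, 75, 73, 89, 88, 86]
t=8: [59, 56, 58, 33, 34, 36]
t=9: [113, 111, 111, 106, 105, 105]
t=10: [42, 42, 42, 32, 31, 33]
t=11: [119, 119, 118, 102, 102, 103]
t=12: [57, 56, 56, 30, 29, 30]
t=13: [112, 112, 111, 96, 95, 95]
t=14: [37, 36, 36, 12, 11, 12]
t=15: [92, 92, 91, 51, 51, 52]
t=16: [39, 40, 40, 106, 107, 106]
t=17: [98, 99, 99, 50, 51, 50]
t=18: [36, 37, 36, 108, 108, 107]
t=19: [91, 92, 92, 52, 51, 51]
t=20: [40, 39, 40, 106, 106, 107]
t=21: [99, 98, 99, 50, 50, 51]
t=22: [36, 36, 37, 107, 108, 108]
t=23: [92, 91, 92, 51, 52, 51]
t=24: [40, 40, 39, 107, 106, 106]
t=25: [99, 99, 98, 51, 50, 50]
t=26: [37, 36, 36, 108, 107, 108]
t=27: [92, 92, 91, 51, 51, 52]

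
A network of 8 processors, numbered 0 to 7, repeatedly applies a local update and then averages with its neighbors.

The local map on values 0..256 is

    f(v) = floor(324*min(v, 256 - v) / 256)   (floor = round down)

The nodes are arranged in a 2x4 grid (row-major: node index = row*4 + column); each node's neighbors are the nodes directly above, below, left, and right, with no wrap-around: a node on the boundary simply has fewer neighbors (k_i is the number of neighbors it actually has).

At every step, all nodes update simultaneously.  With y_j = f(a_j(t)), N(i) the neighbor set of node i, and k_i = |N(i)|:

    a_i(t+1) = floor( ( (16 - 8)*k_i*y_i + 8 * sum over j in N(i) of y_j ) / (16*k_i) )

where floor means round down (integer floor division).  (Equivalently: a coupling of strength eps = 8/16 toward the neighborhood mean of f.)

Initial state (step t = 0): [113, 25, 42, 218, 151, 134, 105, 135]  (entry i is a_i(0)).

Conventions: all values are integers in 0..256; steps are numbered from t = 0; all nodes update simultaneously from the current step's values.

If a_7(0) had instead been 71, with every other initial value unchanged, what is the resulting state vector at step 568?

Simulating step by step:
t=0: [113, 25, 42, 218, 151, 134, 105, 71]
t=1: [112, 73, 61, 59, 140, 126, 115, 89]
t=2: [130, 108, 90, 84, 148, 143, 130, 110]
t=3: [147, 137, 123, 116, 143, 143, 145, 135]
t=4: [141, 147, 150, 150, 141, 143, 145, 148]
t=5: [143, 138, 135, 134, 144, 141, 138, 136]
t=6: [144, 148, 151, 153, 142, 145, 149, 151]
t=7: [140, 136, 132, 131, 142, 139, 134, 132]
t=8: [146, 150, 155, 157, 145, 148, 153, 156]
t=9: [138, 134, 128, 125, 138, 135, 129, 126]
t=10: [150, 154, 159, 159, 150, 153, 159, 159]
t=11: [132, 128, 123, 122, 133, 129, 123, 122]
t=12: [157, 159, 156, 154, 156, 158, 155, 154]
t=13: [124, 123, 126, 128, 125, 124, 126, 128]
t=14: [156, 156, 158, 161, 157, 156, 159, 161]
t=15: [125, 125, 123, 121, 125, 125, 122, 120]
t=16: [158, 157, 155, 153, 158, 157, 154, 152]
t=17: [124, 125, 127, 129, 124, 125, 128, 130]
t=18: [156, 158, 160, 159, 156, 158, 160, 160]
t=19: [125, 123, 121, 121, 125, 123, 121, 121]
t=20: [157, 155, 153, 153, 157, 155, 153, 153]
t=21: [125, 127, 129, 130, 125, 127, 129, 130]
t=22: [158, 159, 159, 159, 158, 159, 159, 159]
t=23: [123, 122, 122, 122, 123, 122, 122, 122]
t=24: [154, 154, 154, 154, 154, 154, 154, 154]
t=25: [129, 129, 129, 129, 129, 129, 129, 129]
t=26: [160, 160, 160, 160, 160, 160, 160, 160]
t=27: [121, 121, 121, 121, 121, 121, 121, 121]
t=28: [153, 153, 153, 153, 153, 153, 153, 153]
t=29: [130, 130, 130, 130, 130, 130, 130, 130]
t=30: [159, 159, 159, 159, 159, 159, 159, 159]
t=31: [122, 122, 122, 122, 122, 122, 122, 122]
t=32: [154, 154, 154, 154, 154, 154, 154, 154]

Answer: [154, 154, 154, 154, 154, 154, 154, 154]
Key observation: The state at step 24, [154, 154, 154, 154, 154, 154, 154, 154], reappears at step 32: the system is in a cycle of period 8 from step 24 on.  Therefore the state at step 568 equals the state at step 24 + ((568 - 24) mod 8) = 24, which is [154, 154, 154, 154, 154, 154, 154, 154].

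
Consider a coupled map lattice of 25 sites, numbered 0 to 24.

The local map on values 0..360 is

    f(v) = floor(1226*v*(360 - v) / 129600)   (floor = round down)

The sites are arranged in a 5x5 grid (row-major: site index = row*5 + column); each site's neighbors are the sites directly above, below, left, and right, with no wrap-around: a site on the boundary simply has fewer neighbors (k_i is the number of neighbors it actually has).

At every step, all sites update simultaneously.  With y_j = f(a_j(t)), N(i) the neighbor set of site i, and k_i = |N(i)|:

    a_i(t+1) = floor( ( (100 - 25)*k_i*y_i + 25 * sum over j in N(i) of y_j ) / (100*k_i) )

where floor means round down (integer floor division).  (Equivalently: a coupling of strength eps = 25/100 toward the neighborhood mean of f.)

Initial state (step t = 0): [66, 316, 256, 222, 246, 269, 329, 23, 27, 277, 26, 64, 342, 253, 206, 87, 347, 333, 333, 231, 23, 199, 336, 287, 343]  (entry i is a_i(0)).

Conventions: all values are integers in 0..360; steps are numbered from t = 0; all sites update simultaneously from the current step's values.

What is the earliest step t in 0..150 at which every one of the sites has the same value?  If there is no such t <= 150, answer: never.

Simulating step by step:
t=0: [66, 316, 256, 222, 246, 269, 329, 23, 27, 277, 26, 64, 342, 253, 206, 87, 347, 333, 333, 231, 23, 199, 336, 287, 343]  (not all equal)
t=1: [182, 142, 229, 266, 262, 203, 110, 85, 115, 216, 114, 151, 80, 225, 287, 184, 80, 80, 115, 247, 120, 243, 105, 166, 101]  (not all equal)
t=2: [303, 289, 274, 242, 247, 295, 264, 229, 264, 279, 274, 282, 221, 274, 218, 291, 225, 217, 266, 257, 275, 262, 255, 291, 256]  (not all equal)
t=3: [169, 197, 228, 262, 258, 187, 233, 274, 241, 226, 214, 220, 280, 232, 276, 202, 273, 286, 236, 252, 219, 244, 250, 203, 243]  (not all equal)
t=4: [304, 299, 276, 248, 252, 302, 279, 231, 267, 276, 296, 281, 220, 271, 232, 293, 234, 210, 271, 256, 290, 264, 259, 292, 270]  (not all equal)
t=5: [162, 178, 223, 255, 252, 169, 211, 270, 237, 228, 180, 216, 281, 235, 268, 192, 266, 288, 231, 249, 197, 239, 245, 198, 226]  (not all equal)
t=6: [303, 303, 282, 258, 259, 304, 293, 238, 271, 276, 304, 286, 219, 270, 243, 299, 243, 209, 275, 262, 299, 271, 263, 296, 285]  (not all equal)
t=7: [162, 168, 213, 242, 243, 163, 188, 262, 231, 226, 165, 206, 281, 234, 258, 179, 257, 287, 225, 239, 179, 227, 239, 189, 204]  (not all equal)
t=8: [303, 304, 290, 272, 270, 303, 300, 249, 278, 280, 303, 291, 220, 272, 255, 301, 255, 212, 281, 274, 303, 282, 270, 300, 298]  (not all equal)
t=9: [162, 164, 198, 222, 226, 163, 175, 250, 219, 216, 165, 196, 279, 230, 244, 173, 243, 283, 213, 219, 169, 209, 227, 178, 179]  (not all equal)
t=10: [303, 304, 298, 290, 287, 303, 302, 264, 289, 290, 304, 296, 225, 278, 272, 302, 270, 220, 289, 291, 304, 295, 281, 303, 304]  (not all equal)
t=11: [162, 162, 179, 191, 196, 163, 170, 230, 197, 195, 163, 186, 273, 217, 219, 169, 222, 275, 199, 190, 164, 185, 209, 169, 164]  (not all equal)
t=12: [303, 303, 303, 304, 304, 303, 303, 282, 301, 302, 303, 299, 236, 289, 294, 303, 287, 235, 297, 303, 304, 303, 292, 304, 304]  (not all equal)
t=13: [163, 163, 166, 161, 161, 163, 166, 204, 170, 166, 163, 179, 260, 195, 180, 165, 196, 260, 182, 165, 161, 167, 190, 164, 161]  (not all equal)
t=14: [303, 303, 303, 303, 303, 303, 303, 298, 304, 304, 303, 301, 256, 300, 305, 303, 300, 256, 301, 304, 303, 304, 299, 304, 303]  (not all equal)
t=15: [163, 163, 163, 162, 162, 163, 163, 176, 162, 160, 163, 171, 235, 173, 159, 163, 173, 235, 171, 161, 162, 162, 176, 162, 162]  (not all equal)
t=16: [303, 303, 303, 303, 302, 303, 303, 303, 303, 302, 303, 303, 282, 303, 302, 303, 303, 282, 303, 303, 303, 303, 303, 303, 303]  (not all equal)
t=17: [163, 163, 163, 163, 164, 163, 163, 165, 163, 164, 163, 165, 199, 165, 164, 163, 165, 199, 165, 163, 163, 163, 166, 163, 163]  (not all equal)
t=18: [303, 303, 303, 303, 303, 303, 303, 303, 303, 303, 303, 303, 303, 303, 303, 303, 303, 303, 303, 303, 303, 303, 303, 303, 303]  (all equal)

Answer: 18
Key observation: Synchronization is absorbing here: once all sites are equal they stay equal, and step 18 is the first all-equal step.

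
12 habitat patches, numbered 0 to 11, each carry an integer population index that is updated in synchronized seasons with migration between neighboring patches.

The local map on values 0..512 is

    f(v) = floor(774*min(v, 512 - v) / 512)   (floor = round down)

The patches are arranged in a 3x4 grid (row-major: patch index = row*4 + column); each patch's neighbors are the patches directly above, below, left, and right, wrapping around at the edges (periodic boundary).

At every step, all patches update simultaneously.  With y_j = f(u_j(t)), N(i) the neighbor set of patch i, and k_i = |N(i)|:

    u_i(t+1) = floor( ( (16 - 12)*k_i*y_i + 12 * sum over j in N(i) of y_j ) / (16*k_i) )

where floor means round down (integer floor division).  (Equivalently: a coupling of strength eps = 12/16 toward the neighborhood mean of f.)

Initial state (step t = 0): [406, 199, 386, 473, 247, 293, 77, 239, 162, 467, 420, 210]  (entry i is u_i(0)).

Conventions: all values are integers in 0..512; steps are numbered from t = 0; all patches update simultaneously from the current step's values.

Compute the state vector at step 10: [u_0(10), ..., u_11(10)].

Simulating step by step:
t=0: [406, 199, 386, 473, 247, 293, 77, 239, 162, 467, 420, 210]
t=1: [222, 215, 162, 207, 298, 243, 220, 252, 233, 207, 164, 229]
t=2: [329, 317, 289, 322, 349, 334, 315, 341, 334, 320, 293, 328]
t=3: [274, 293, 310, 287, 262, 278, 298, 272, 271, 290, 308, 284]
t=4: [354, 336, 320, 341, 363, 344, 329, 350, 356, 338, 322, 343]
t=5: [244, 262, 276, 257, 238, 256, 270, 251, 242, 260, 275, 255]
t=6: [370, 373, 367, 375, 370, 374, 368, 374, 371, 373, 368, 375]
t=7: [211, 212, 214, 210, 211, 211, 214, 210, 211, 211, 214, 210]
t=8: [318, 319, 321, 318, 317, 319, 320, 318, 317, 319, 320, 318]
t=9: [293, 290, 290, 292, 293, 291, 290, 292, 293, 291, 290, 292]
t=10: [331, 333, 334, 332, 331, 333, 334, 332, 331, 333, 334, 332]

Answer: [331, 333, 334, 332, 331, 333, 334, 332, 331, 333, 334, 332]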